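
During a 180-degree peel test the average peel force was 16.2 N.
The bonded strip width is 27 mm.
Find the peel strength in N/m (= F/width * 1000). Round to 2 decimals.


Peel strength = F/width * 1000
= 16.2 / 27 * 1000
= 600.00 N/m

600.00


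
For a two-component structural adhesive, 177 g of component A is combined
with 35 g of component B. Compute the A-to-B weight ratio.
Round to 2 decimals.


Weight ratio A:B = 177 / 35
= 5.06

5.06


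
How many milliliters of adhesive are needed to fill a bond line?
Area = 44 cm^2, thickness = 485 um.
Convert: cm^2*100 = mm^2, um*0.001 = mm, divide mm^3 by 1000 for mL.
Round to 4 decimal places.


= (44 * 100) * (485 * 0.001) / 1000
= 2.1340 mL

2.1340


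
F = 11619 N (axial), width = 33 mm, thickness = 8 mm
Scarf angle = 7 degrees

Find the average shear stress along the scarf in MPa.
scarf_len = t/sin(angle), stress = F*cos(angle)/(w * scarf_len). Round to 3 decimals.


scarf_len = 8/sin(7 deg) = 65.6441
cos(7 deg) = 0.992546
stress = 11619*0.992546/(33*65.6441) = 5.324 MPa

5.324


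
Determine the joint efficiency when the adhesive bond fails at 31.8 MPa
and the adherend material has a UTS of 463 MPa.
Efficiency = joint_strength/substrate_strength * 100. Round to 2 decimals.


Joint efficiency = 31.8 / 463 * 100
= 6.87%

6.87


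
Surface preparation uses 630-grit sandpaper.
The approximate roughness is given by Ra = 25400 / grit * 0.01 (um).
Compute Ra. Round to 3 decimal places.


Ra = 25400 / 630 * 0.01
= 254 / 630
= 0.403 um

0.403


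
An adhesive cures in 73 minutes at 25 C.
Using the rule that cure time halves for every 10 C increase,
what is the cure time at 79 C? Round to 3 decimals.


Factor = 2^((79 - 25) / 10) = 42.2243
Cure time = 73 / 42.2243
= 1.729 minutes

1.729


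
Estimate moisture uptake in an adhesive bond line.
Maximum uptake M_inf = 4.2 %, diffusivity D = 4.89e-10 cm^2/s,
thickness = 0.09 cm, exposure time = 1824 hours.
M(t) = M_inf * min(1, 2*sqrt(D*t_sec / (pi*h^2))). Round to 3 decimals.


Convert time: 1824 h = 6566400 s
ratio = min(1, 2*sqrt(4.89e-10*6566400/(pi*0.09^2)))
= 0.710445
M(t) = 4.2 * 0.710445 = 2.984%

2.984


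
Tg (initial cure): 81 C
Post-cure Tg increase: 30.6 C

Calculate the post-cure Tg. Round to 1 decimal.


Post-cure Tg = 81 + 30.6 = 111.6 C

111.6


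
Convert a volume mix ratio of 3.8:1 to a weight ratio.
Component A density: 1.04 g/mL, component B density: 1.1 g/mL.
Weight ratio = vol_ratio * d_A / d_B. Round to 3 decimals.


= 3.8 * 1.04 / 1.1 = 3.593

3.593


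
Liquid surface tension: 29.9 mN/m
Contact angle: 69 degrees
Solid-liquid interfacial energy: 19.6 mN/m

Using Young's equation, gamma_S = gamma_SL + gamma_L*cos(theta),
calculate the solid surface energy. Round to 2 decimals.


gamma_S = 19.6 + 29.9 * cos(69)
= 30.32 mN/m

30.32


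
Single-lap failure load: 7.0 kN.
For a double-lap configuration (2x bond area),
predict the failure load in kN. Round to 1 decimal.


Failure load = 7.0 * 2 = 14.0 kN

14.0


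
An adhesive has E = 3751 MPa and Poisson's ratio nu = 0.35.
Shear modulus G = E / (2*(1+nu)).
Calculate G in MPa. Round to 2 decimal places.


G = 3751 / (2*(1+0.35))
= 3751 / 2.70
= 1389.26 MPa

1389.26


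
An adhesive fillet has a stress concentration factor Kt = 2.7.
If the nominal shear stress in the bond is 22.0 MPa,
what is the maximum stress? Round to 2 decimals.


Max stress = 22.0 * 2.7 = 59.40 MPa

59.40


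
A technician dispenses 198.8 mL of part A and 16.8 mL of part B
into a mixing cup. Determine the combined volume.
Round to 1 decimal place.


Combined volume = 198.8 + 16.8
= 215.6 mL

215.6


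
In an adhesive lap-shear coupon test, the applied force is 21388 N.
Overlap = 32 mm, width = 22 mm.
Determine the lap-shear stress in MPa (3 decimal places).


stress = F / (overlap * width)
= 21388 / (32 * 22)
= 30.381 MPa

30.381


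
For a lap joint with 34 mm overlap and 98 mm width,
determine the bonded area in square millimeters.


Area = 34 * 98 = 3332 mm^2

3332


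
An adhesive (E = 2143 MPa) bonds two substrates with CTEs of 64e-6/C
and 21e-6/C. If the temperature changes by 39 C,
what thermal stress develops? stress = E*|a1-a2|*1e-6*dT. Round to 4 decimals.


Stress = 2143 * |64 - 21| * 1e-6 * 39
= 3.5938 MPa

3.5938


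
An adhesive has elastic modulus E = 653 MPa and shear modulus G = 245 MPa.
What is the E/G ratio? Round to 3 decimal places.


E/G = 653 / 245 = 2.665

2.665


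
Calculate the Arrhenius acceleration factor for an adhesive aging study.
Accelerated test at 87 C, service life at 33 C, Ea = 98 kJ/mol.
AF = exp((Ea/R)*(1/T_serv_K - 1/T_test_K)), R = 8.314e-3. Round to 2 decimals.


T_test = 360.15 K, T_serv = 306.15 K
Ea/R = 98 / 0.008314 = 11787.35
AF = exp(11787.35 * (1/306.15 - 1/360.15))
= 321.46

321.46


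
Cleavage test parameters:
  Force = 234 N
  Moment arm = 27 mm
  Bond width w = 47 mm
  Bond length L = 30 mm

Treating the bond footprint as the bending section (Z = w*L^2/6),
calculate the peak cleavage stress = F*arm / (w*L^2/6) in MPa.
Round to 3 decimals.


M = 234 * 27 = 6318 N*mm
Z = 47 * 30^2 / 6 = 42300 / 6 mm^3
sigma = M / Z = 6 * 6318 / 42300 = 37908 / 42300
= 0.896 MPa

0.896


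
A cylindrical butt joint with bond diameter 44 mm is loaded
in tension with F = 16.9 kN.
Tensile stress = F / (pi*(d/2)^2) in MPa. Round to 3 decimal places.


Area = pi * (44/2)^2 = 1520.5308 mm^2
Stress = 16.9*1000 / 1520.5308
= 11.115 MPa

11.115


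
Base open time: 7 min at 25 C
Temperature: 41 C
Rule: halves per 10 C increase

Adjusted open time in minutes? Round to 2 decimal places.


Acceleration = 2^((41-25)/10) = 3.0314
Open time = 7 / 3.0314 = 2.31 min

2.31


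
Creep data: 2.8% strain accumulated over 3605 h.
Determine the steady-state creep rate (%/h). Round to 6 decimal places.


Rate = 2.8 / 3605 = 0.000777 %/h

0.000777


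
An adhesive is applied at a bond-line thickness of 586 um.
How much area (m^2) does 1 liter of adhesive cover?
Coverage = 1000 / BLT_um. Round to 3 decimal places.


Coverage = 1000 / 586 = 1.706 m^2

1.706


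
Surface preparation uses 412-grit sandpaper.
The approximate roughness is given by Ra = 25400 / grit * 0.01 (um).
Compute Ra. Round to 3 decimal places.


Ra = 25400 / 412 * 0.01
= 254 / 412
= 0.617 um

0.617


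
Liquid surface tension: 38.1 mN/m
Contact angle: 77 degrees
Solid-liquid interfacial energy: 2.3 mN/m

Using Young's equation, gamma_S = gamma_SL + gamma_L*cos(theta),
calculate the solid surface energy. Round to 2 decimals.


gamma_S = 2.3 + 38.1 * cos(77)
= 10.87 mN/m

10.87


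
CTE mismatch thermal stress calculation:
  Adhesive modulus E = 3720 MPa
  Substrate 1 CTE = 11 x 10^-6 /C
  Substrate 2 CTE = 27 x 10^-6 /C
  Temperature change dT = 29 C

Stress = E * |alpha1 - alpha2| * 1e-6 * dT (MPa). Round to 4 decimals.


delta_alpha = |11 - 27| = 16 x 10^-6/C
Stress = 3720 * 16e-6 * 29
= 1.7261 MPa

1.7261


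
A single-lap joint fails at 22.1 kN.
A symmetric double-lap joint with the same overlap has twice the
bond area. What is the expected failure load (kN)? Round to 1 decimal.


Double-lap load = 2 * 22.1 = 44.2 kN

44.2


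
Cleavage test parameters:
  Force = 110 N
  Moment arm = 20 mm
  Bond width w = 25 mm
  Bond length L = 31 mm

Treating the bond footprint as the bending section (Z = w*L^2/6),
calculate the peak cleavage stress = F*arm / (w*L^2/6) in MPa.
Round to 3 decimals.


M = 110 * 20 = 2200 N*mm
Z = 25 * 31^2 / 6 = 24025 / 6 mm^3
sigma = M / Z = 6 * 2200 / 24025 = 13200 / 24025
= 0.549 MPa

0.549


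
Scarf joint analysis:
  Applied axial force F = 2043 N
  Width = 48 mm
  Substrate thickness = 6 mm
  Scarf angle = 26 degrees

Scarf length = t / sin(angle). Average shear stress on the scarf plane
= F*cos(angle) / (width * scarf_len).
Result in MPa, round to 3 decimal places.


Scarf length = 6 / sin(26 deg) = 13.6870 mm
cos(26 deg) = 0.898794
Shear = 2043 * 0.898794 / (48 * 13.6870)
= 2.795 MPa

2.795


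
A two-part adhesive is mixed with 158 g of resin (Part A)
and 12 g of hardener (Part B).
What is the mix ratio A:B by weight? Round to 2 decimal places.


Mix ratio = mass_A / mass_B
= 158 / 12
= 13.17

13.17


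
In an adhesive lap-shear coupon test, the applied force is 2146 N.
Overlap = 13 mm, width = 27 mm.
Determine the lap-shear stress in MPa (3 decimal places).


stress = F / (overlap * width)
= 2146 / (13 * 27)
= 6.114 MPa

6.114


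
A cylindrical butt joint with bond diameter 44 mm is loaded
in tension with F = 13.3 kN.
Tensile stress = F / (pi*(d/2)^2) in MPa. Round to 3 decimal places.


Area = pi * (44/2)^2 = 1520.5308 mm^2
Stress = 13.3*1000 / 1520.5308
= 8.747 MPa

8.747


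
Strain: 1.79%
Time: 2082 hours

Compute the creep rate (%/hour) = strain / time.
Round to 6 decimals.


Creep rate = 1.79 / 2082
= 0.000860 %/h

0.000860


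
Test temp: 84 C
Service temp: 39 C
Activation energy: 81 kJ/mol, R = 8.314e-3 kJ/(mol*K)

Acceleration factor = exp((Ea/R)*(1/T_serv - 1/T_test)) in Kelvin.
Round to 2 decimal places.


AF = exp((81/0.008314)*(1/312.15 - 1/357.15))
= 51.04

51.04


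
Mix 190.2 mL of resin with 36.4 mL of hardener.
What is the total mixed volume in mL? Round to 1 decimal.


Total = 190.2 + 36.4 = 226.6 mL

226.6


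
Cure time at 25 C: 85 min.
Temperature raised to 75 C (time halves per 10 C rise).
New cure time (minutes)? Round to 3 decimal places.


Acceleration factor = 2^(50/10) = 32.0000
New time = 85 / 32.0000 = 2.656 min

2.656


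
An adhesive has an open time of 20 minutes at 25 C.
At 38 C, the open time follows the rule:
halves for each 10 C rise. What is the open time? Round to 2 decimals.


Factor = 2^((38-25)/10) = 2.4623
Open time = 20 / 2.4623 = 8.12 min

8.12


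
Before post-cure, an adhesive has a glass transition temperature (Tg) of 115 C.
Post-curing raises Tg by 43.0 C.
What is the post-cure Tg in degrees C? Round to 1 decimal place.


Tg_post = Tg_base + delta_Tg
= 115 + 43.0
= 158.0 C

158.0


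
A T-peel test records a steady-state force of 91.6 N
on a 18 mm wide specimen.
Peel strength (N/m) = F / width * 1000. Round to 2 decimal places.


Peel strength = 91.6 / 18 * 1000
= 5088.89 N/m

5088.89


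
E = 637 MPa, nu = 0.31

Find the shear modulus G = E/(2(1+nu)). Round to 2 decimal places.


G = 637 / (2 * 1.31)
= 243.13 MPa

243.13


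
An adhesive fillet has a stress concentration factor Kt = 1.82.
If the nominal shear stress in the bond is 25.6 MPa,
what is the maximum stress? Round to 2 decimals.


Max stress = 25.6 * 1.82 = 46.59 MPa

46.59


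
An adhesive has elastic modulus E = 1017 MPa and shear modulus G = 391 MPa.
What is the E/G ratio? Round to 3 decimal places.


E/G = 1017 / 391 = 2.601

2.601


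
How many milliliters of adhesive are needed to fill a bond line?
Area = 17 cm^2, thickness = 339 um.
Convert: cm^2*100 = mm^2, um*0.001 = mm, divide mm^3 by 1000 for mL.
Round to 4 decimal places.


= (17 * 100) * (339 * 0.001) / 1000
= 0.5763 mL

0.5763


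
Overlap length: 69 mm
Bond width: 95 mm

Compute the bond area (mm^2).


Bond area = 69 * 95 = 6555 mm^2

6555


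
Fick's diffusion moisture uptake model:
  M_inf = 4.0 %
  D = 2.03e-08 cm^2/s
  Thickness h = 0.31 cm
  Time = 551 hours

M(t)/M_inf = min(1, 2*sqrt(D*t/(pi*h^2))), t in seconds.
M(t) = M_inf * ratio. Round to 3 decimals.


t_sec = 551 * 3600 = 1983600
ratio = 2*sqrt(2.03e-08*1983600/(pi*0.31^2))
= min(1, 0.730413)
= 0.730413
M(t) = 4.0 * 0.730413 = 2.922 %

2.922


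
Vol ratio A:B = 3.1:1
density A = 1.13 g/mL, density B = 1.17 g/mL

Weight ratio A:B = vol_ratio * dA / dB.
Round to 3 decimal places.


Weight ratio = 3.1 * 1.13 / 1.17
= 2.994

2.994


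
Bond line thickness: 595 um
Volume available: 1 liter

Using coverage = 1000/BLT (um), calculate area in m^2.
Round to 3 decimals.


1 L = 1e6 mm^3, thickness = 595 um = 0.595 mm
Area = 1e6 / 0.595 mm^2 = (1e6 / 0.595) / 1e6 m^2 = 1000 / 595 m^2
= 1.681 m^2

1.681


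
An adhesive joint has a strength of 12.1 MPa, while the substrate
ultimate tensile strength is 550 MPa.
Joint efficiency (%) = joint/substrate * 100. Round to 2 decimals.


Efficiency = 12.1 / 550 * 100
= 2.20%

2.20


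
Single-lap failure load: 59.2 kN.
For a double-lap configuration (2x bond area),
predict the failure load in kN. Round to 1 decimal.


Failure load = 59.2 * 2 = 118.4 kN

118.4


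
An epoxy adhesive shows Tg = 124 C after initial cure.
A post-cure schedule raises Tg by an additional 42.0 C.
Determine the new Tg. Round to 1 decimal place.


New Tg = 124 + 42.0
= 166.0 C

166.0


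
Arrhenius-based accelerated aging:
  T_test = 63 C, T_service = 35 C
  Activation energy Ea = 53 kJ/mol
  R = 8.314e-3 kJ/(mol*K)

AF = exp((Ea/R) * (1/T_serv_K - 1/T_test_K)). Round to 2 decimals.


T_test_K = 336.15, T_serv_K = 308.15
AF = exp((53/8.314e-3) * (1/308.15 - 1/336.15))
= 5.60

5.60


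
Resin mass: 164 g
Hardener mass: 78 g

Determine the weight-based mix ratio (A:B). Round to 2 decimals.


Ratio = 164 / 78 = 2.10

2.10


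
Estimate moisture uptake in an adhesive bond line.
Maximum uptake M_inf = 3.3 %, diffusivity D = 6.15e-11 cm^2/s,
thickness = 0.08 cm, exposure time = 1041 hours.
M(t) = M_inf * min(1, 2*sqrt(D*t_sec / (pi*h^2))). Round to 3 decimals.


Convert time: 1041 h = 3747600 s
ratio = min(1, 2*sqrt(6.15e-11*3747600/(pi*0.08^2)))
= 0.214131
M(t) = 3.3 * 0.214131 = 0.707%

0.707


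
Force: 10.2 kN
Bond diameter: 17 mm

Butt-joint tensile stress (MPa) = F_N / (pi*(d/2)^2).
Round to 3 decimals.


F_N = 10.2 * 1000 = 10200.0 N
A = pi*(8.5)^2 = 226.9801 mm^2
stress = 10200.0 / 226.9801 = 44.938 MPa

44.938


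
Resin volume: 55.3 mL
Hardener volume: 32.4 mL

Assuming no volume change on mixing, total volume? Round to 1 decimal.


V_total = 55.3 + 32.4 = 87.7 mL

87.7


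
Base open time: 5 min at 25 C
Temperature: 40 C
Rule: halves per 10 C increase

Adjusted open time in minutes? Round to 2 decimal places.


Acceleration = 2^((40-25)/10) = 2.8284
Open time = 5 / 2.8284 = 1.77 min

1.77


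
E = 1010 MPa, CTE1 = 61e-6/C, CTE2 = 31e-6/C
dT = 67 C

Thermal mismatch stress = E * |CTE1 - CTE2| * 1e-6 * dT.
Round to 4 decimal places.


= 1010 * 30e-6 * 67
= 2.0301 MPa

2.0301


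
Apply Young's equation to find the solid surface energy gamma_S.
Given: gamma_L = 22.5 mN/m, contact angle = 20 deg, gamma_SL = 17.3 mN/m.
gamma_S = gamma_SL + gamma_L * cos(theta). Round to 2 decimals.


theta_rad = 20 * pi/180 = 0.349066
gamma_S = 17.3 + 22.5 * cos(0.349066)
= 38.44 mN/m

38.44


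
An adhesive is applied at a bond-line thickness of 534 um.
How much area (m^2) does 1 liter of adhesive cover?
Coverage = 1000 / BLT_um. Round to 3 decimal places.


Coverage = 1000 / 534 = 1.873 m^2

1.873


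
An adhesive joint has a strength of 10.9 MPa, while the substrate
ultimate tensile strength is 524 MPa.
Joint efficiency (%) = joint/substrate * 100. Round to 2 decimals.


Efficiency = 10.9 / 524 * 100
= 2.08%

2.08


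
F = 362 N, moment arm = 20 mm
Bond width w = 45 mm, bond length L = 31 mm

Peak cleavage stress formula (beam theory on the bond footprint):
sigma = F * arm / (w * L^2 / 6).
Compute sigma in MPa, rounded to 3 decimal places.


sigma = (362 * 20) / (45 * 961 / 6)
= 7240 * 6 / 43245
= 43440 / 43245
= 1.005 MPa

1.005


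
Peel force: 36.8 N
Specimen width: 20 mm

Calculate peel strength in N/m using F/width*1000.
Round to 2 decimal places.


Peel strength = 36.8 / 20 * 1000 = 1840.00 N/m

1840.00


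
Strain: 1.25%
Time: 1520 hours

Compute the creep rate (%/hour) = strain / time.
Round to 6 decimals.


Creep rate = 1.25 / 1520
= 0.000822 %/h

0.000822


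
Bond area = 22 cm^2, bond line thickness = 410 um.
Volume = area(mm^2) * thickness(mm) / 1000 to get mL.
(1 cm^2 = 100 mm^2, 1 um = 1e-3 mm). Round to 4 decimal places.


area_mm2 = 22 * 100 = 2200
blt_mm = 410 * 1e-3 = 0.41
vol_mm3 = 2200 * 0.41 = 902.0
vol_mL = 902.0 / 1000 = 0.9020 mL

0.9020


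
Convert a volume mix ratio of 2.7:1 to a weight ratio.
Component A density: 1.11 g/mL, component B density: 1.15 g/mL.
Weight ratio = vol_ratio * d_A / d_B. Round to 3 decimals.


= 2.7 * 1.11 / 1.15 = 2.606

2.606


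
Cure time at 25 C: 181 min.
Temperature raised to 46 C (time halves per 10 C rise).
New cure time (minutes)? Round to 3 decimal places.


Acceleration factor = 2^(21/10) = 4.2871
New time = 181 / 4.2871 = 42.220 min

42.220


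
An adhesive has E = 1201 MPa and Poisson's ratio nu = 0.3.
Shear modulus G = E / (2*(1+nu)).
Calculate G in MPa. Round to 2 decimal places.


G = 1201 / (2*(1+0.3))
= 1201 / 2.60
= 461.92 MPa

461.92


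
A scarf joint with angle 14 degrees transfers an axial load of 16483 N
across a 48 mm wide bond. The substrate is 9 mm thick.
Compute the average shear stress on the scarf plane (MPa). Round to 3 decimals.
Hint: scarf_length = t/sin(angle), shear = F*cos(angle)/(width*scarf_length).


scarf_length = 9 / sin(14 deg) = 37.2021 mm
cos(14 deg) = 0.970296
shear stress = 16483 * 0.970296 / (48 * 37.2021)
= 8.956 MPa

8.956


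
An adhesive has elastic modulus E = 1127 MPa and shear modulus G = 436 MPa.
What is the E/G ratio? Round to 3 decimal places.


E/G = 1127 / 436 = 2.585

2.585


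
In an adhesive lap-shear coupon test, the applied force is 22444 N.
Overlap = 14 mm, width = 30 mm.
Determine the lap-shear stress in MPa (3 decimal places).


stress = F / (overlap * width)
= 22444 / (14 * 30)
= 53.438 MPa

53.438


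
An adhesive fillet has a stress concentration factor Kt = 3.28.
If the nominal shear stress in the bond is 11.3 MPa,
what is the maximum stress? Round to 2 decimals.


Max stress = 11.3 * 3.28 = 37.06 MPa

37.06


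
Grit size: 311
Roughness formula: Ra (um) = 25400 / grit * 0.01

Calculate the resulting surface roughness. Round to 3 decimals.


Ra = 25400 / 311 * 0.01
= 0.817 um

0.817


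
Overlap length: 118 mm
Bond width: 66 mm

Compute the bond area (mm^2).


Bond area = 118 * 66 = 7788 mm^2

7788


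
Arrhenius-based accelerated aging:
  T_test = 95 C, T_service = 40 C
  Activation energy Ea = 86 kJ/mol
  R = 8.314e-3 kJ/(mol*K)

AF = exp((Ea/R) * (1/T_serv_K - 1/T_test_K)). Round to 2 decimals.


T_test_K = 368.15, T_serv_K = 313.15
AF = exp((86/8.314e-3) * (1/313.15 - 1/368.15))
= 139.05

139.05


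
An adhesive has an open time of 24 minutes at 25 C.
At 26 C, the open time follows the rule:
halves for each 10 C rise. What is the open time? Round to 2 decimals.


Factor = 2^((26-25)/10) = 1.0718
Open time = 24 / 1.0718 = 22.39 min

22.39


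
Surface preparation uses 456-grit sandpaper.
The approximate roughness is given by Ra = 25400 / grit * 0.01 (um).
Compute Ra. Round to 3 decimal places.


Ra = 25400 / 456 * 0.01
= 254 / 456
= 0.557 um

0.557


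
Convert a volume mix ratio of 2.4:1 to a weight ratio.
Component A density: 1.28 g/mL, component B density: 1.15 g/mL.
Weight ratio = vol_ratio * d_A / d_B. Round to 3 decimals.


= 2.4 * 1.28 / 1.15 = 2.671

2.671


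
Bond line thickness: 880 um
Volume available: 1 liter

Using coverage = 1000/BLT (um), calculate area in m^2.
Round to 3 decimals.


1 L = 1e6 mm^3, thickness = 880 um = 0.88 mm
Area = 1e6 / 0.88 mm^2 = (1e6 / 0.88) / 1e6 m^2 = 1000 / 880 m^2
= 1.136 m^2

1.136


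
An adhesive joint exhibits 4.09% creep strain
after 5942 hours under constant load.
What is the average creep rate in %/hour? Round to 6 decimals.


Creep rate = strain / time
= 4.09 / 5942
= 0.000688 %/h

0.000688


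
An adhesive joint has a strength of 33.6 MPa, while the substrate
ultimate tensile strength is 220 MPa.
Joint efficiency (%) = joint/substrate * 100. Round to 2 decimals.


Efficiency = 33.6 / 220 * 100
= 15.27%

15.27


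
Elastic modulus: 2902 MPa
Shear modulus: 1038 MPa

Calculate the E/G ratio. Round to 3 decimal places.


E / G = 2902 / 1038 = 2.796

2.796


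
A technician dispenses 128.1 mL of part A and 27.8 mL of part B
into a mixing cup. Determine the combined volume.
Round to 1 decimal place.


Combined volume = 128.1 + 27.8
= 155.9 mL

155.9


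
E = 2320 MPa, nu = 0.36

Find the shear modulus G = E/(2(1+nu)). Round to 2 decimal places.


G = 2320 / (2 * 1.36)
= 852.94 MPa

852.94


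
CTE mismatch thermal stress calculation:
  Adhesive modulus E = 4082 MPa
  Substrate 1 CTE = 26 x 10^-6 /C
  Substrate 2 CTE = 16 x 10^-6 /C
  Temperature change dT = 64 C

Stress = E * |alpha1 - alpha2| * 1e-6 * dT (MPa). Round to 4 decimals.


delta_alpha = |26 - 16| = 10 x 10^-6/C
Stress = 4082 * 10e-6 * 64
= 2.6125 MPa

2.6125


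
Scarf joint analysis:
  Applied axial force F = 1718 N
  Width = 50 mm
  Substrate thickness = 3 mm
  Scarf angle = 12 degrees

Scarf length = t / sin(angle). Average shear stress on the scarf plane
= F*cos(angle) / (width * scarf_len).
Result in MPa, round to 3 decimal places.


Scarf length = 3 / sin(12 deg) = 14.4292 mm
cos(12 deg) = 0.978148
Shear = 1718 * 0.978148 / (50 * 14.4292)
= 2.329 MPa

2.329


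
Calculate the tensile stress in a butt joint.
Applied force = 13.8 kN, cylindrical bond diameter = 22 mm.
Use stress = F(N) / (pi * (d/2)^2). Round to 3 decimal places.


A = pi * 11.0^2 = 380.1327 mm^2
sigma = 13800.0 / 380.1327 = 36.303 MPa

36.303


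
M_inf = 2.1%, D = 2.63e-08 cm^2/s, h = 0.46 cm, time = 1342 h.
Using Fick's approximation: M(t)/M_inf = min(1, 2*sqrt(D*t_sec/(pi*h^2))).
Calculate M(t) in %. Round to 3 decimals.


t = 4831200 s
ratio = min(1, 2*sqrt(2.63e-08*4831200/(pi*0.2116)))
= 0.874385
M(t) = 2.1 * 0.874385 = 1.836%

1.836


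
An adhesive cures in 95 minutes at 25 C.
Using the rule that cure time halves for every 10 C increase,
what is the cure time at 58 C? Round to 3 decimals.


Factor = 2^((58 - 25) / 10) = 9.8492
Cure time = 95 / 9.8492
= 9.645 minutes

9.645


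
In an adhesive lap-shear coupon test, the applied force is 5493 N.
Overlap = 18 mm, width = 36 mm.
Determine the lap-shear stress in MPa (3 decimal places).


stress = F / (overlap * width)
= 5493 / (18 * 36)
= 8.477 MPa

8.477


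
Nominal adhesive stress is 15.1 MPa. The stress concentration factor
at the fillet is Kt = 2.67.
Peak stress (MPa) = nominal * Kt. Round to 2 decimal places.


Peak = 15.1 * 2.67 = 40.32 MPa

40.32


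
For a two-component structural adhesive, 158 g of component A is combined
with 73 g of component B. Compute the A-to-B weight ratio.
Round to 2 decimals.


Weight ratio A:B = 158 / 73
= 2.16

2.16


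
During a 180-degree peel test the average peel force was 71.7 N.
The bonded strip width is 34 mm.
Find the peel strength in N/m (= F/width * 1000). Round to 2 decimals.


Peel strength = F/width * 1000
= 71.7 / 34 * 1000
= 2108.82 N/m

2108.82


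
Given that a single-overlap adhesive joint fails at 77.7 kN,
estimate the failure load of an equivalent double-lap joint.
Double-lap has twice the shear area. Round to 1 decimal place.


Double-lap factor = 2
Expected load = 77.7 * 2 = 155.4 kN

155.4


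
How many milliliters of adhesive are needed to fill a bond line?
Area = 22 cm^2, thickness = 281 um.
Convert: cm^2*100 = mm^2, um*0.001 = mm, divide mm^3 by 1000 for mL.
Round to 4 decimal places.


= (22 * 100) * (281 * 0.001) / 1000
= 0.6182 mL

0.6182


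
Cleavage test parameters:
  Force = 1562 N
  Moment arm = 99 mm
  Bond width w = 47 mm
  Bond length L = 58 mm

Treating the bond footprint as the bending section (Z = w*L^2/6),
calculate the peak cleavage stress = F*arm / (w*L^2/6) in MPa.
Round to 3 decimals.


M = 1562 * 99 = 154638 N*mm
Z = 47 * 58^2 / 6 = 158108 / 6 mm^3
sigma = M / Z = 6 * 154638 / 158108 = 927828 / 158108
= 5.868 MPa

5.868


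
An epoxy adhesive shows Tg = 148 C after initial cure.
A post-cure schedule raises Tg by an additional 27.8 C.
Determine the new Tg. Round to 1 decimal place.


New Tg = 148 + 27.8
= 175.8 C

175.8


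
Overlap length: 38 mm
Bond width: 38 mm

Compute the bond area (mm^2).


Bond area = 38 * 38 = 1444 mm^2

1444


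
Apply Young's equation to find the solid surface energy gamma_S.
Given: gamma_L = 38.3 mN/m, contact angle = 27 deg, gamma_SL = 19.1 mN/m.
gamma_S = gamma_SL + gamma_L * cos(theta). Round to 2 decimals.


theta_rad = 27 * pi/180 = 0.471239
gamma_S = 19.1 + 38.3 * cos(0.471239)
= 53.23 mN/m

53.23


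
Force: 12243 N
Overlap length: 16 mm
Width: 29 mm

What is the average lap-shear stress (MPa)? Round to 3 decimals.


Average shear stress = F / (overlap * width)
= 12243 / (16 * 29)
= 26.386 MPa

26.386


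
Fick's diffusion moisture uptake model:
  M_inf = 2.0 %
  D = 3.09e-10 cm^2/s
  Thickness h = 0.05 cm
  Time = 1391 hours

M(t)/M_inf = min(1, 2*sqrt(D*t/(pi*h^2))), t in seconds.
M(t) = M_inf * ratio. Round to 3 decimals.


t_sec = 1391 * 3600 = 5007600
ratio = 2*sqrt(3.09e-10*5007600/(pi*0.05^2))
= min(1, 0.887726)
= 0.887726
M(t) = 2.0 * 0.887726 = 1.775 %

1.775


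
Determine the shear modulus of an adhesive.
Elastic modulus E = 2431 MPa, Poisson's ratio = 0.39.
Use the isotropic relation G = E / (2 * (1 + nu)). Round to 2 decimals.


G = 2431 / (2*(1+0.39)) = 2431 / 2.78
= 874.46 MPa

874.46


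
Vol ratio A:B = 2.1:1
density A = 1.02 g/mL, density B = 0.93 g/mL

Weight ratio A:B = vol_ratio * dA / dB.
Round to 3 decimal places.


Weight ratio = 2.1 * 1.02 / 0.93
= 2.303

2.303


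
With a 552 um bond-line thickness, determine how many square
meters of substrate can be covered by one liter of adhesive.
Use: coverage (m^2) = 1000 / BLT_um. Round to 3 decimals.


Coverage = 1000 / 552 = 1.812 m^2

1.812


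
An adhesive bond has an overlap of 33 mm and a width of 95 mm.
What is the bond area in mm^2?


Bond area = overlap * width
= 33 * 95
= 3135 mm^2

3135


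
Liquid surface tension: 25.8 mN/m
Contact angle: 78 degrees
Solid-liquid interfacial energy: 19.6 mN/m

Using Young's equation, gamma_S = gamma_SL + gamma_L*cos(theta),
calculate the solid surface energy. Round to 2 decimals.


gamma_S = 19.6 + 25.8 * cos(78)
= 24.96 mN/m

24.96


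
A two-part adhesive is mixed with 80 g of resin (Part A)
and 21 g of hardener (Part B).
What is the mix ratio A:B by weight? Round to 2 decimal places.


Mix ratio = mass_A / mass_B
= 80 / 21
= 3.81

3.81


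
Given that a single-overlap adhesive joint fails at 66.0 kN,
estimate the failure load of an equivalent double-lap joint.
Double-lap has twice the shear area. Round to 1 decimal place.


Double-lap factor = 2
Expected load = 66.0 * 2 = 132.0 kN

132.0


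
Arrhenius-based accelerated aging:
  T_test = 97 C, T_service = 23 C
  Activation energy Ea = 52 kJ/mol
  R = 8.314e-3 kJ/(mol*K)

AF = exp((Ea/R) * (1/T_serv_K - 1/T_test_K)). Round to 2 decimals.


T_test_K = 370.15, T_serv_K = 296.15
AF = exp((52/8.314e-3) * (1/296.15 - 1/370.15))
= 68.18

68.18


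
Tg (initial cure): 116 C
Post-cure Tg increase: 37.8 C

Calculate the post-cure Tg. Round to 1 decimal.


Post-cure Tg = 116 + 37.8 = 153.8 C

153.8


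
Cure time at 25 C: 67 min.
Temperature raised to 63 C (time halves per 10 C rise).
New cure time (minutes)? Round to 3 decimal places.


Acceleration factor = 2^(38/10) = 13.9288
New time = 67 / 13.9288 = 4.810 min

4.810


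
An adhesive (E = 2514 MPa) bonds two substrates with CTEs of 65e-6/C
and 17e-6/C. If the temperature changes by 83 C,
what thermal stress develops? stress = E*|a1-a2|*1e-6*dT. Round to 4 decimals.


Stress = 2514 * |65 - 17| * 1e-6 * 83
= 10.0158 MPa

10.0158


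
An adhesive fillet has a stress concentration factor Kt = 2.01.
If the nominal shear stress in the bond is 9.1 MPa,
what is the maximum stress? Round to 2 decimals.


Max stress = 9.1 * 2.01 = 18.29 MPa

18.29


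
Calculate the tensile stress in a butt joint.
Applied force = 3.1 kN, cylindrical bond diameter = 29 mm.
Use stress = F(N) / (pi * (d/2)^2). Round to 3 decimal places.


A = pi * 14.5^2 = 660.5199 mm^2
sigma = 3100.0 / 660.5199 = 4.693 MPa

4.693


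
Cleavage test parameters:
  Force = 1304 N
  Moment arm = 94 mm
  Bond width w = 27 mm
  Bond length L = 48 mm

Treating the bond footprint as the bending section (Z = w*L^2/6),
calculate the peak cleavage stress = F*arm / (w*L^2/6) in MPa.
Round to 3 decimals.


M = 1304 * 94 = 122576 N*mm
Z = 27 * 48^2 / 6 = 62208 / 6 mm^3
sigma = M / Z = 6 * 122576 / 62208 = 735456 / 62208
= 11.823 MPa

11.823


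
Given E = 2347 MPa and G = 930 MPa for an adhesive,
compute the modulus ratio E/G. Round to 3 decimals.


E/G ratio = 2347 / 930 = 2.524

2.524


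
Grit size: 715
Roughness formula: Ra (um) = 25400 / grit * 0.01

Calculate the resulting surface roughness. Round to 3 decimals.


Ra = 25400 / 715 * 0.01
= 0.355 um

0.355


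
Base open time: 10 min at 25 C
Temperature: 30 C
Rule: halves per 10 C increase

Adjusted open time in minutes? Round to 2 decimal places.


Acceleration = 2^((30-25)/10) = 1.4142
Open time = 10 / 1.4142 = 7.07 min

7.07


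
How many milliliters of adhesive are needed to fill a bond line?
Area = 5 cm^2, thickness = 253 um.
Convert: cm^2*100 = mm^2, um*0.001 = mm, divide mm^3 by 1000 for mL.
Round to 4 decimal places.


= (5 * 100) * (253 * 0.001) / 1000
= 0.1265 mL

0.1265


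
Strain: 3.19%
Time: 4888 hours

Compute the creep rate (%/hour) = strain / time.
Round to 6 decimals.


Creep rate = 3.19 / 4888
= 0.000653 %/h

0.000653


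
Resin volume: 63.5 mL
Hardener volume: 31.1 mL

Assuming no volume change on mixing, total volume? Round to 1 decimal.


V_total = 63.5 + 31.1 = 94.6 mL

94.6


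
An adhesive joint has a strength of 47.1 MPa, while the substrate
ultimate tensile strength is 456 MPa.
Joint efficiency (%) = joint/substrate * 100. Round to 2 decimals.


Efficiency = 47.1 / 456 * 100
= 10.33%

10.33


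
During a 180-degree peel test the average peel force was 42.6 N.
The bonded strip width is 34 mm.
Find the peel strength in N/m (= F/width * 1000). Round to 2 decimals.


Peel strength = F/width * 1000
= 42.6 / 34 * 1000
= 1252.94 N/m

1252.94


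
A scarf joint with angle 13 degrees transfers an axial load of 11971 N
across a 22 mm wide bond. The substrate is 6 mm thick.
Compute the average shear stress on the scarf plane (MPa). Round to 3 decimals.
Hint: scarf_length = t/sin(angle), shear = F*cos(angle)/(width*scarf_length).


scarf_length = 6 / sin(13 deg) = 26.6725 mm
cos(13 deg) = 0.974370
shear stress = 11971 * 0.974370 / (22 * 26.6725)
= 19.878 MPa

19.878


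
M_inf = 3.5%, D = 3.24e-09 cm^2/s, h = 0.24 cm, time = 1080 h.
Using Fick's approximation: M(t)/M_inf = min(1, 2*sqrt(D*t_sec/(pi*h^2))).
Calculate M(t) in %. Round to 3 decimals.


t = 3888000 s
ratio = min(1, 2*sqrt(3.24e-09*3888000/(pi*0.0576)))
= 0.527691
M(t) = 3.5 * 0.527691 = 1.847%

1.847


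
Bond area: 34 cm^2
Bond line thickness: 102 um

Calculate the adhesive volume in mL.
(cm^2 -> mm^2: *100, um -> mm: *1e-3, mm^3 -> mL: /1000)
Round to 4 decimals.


V = 34*100 * 102*1e-3 / 1000
= 0.3468 mL

0.3468


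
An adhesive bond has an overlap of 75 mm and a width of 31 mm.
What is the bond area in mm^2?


Bond area = overlap * width
= 75 * 31
= 2325 mm^2

2325


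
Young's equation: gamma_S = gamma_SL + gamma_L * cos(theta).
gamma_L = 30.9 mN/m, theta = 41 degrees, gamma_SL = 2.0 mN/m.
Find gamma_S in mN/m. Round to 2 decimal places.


cos(41 deg) = 0.754710
gamma_S = 2.0 + 30.9 * 0.754710
= 25.32 mN/m

25.32


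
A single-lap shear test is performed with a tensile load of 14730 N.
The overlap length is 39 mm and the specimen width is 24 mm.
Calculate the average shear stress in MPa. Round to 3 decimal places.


Shear stress = F / (overlap * width)
= 14730 / (39 * 24)
= 14730 / 936
= 15.737 MPa

15.737


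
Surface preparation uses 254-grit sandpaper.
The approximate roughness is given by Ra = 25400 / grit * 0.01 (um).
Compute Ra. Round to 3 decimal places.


Ra = 25400 / 254 * 0.01
= 254 / 254
= 1.000 um

1.000


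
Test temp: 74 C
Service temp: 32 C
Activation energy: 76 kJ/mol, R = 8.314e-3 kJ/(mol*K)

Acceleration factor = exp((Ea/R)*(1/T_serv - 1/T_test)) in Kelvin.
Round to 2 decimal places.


AF = exp((76/0.008314)*(1/305.15 - 1/347.15))
= 37.50

37.50


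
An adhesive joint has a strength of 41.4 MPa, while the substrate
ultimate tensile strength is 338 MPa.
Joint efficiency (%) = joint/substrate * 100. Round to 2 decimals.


Efficiency = 41.4 / 338 * 100
= 12.25%

12.25


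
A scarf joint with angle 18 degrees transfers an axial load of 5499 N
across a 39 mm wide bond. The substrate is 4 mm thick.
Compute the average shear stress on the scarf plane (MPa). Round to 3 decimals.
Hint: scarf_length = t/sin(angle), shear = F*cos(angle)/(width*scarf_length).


scarf_length = 4 / sin(18 deg) = 12.9443 mm
cos(18 deg) = 0.951057
shear stress = 5499 * 0.951057 / (39 * 12.9443)
= 10.360 MPa

10.360


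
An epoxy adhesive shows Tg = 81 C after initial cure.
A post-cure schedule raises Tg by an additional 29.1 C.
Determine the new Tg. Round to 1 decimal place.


New Tg = 81 + 29.1
= 110.1 C

110.1


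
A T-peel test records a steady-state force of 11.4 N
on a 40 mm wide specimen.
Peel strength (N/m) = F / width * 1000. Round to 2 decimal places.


Peel strength = 11.4 / 40 * 1000
= 285.00 N/m

285.00


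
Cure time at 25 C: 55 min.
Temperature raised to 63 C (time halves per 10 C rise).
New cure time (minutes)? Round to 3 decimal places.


Acceleration factor = 2^(38/10) = 13.9288
New time = 55 / 13.9288 = 3.949 min

3.949


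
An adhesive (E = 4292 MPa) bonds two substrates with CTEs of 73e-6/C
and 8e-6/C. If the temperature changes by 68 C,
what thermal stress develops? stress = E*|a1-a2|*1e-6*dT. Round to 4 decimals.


Stress = 4292 * |73 - 8| * 1e-6 * 68
= 18.9706 MPa

18.9706


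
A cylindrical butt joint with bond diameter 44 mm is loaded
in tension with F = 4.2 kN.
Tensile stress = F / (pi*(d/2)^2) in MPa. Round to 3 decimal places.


Area = pi * (44/2)^2 = 1520.5308 mm^2
Stress = 4.2*1000 / 1520.5308
= 2.762 MPa

2.762


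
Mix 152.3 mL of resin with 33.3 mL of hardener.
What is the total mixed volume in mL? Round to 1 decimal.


Total = 152.3 + 33.3 = 185.6 mL

185.6


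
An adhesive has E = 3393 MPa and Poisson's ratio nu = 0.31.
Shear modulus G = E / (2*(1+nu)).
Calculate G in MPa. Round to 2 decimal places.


G = 3393 / (2*(1+0.31))
= 3393 / 2.62
= 1295.04 MPa

1295.04


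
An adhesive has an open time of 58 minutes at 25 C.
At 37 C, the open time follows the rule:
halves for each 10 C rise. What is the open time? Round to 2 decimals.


Factor = 2^((37-25)/10) = 2.2974
Open time = 58 / 2.2974 = 25.25 min

25.25


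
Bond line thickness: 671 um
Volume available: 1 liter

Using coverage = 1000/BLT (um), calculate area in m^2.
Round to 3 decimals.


1 L = 1e6 mm^3, thickness = 671 um = 0.671 mm
Area = 1e6 / 0.671 mm^2 = (1e6 / 0.671) / 1e6 m^2 = 1000 / 671 m^2
= 1.490 m^2

1.490


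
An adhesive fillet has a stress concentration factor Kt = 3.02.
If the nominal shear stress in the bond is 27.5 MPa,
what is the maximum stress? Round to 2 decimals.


Max stress = 27.5 * 3.02 = 83.05 MPa

83.05


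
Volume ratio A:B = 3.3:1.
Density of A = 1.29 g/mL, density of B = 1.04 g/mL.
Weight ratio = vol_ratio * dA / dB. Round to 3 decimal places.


Wt ratio = 3.3 * 1.29 / 1.04
= 4.093

4.093


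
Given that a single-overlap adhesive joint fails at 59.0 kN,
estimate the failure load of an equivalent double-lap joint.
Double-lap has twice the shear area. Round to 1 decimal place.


Double-lap factor = 2
Expected load = 59.0 * 2 = 118.0 kN

118.0


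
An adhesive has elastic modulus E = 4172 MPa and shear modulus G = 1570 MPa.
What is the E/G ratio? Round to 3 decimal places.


E/G = 4172 / 1570 = 2.657

2.657


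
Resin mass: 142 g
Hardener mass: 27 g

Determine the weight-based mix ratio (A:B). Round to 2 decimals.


Ratio = 142 / 27 = 5.26

5.26


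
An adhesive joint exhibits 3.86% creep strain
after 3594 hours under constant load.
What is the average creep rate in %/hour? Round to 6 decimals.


Creep rate = strain / time
= 3.86 / 3594
= 0.001074 %/h

0.001074


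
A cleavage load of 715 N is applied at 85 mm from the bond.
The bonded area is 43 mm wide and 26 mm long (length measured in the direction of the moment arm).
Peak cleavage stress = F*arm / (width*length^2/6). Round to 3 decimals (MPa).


Moment = 715 * 85 = 60775 N*mm
Section modulus = 43 * 676 / 6 = 29068 / 6 mm^3
Stress = 60775 / (29068 / 6) = 364650 / 29068
= 12.545 MPa

12.545


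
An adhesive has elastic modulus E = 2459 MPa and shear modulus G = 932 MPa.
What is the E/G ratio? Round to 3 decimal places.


E/G = 2459 / 932 = 2.638

2.638


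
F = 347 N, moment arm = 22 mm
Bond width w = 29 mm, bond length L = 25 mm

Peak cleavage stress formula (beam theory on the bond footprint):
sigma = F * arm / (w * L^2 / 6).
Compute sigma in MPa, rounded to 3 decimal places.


sigma = (347 * 22) / (29 * 625 / 6)
= 7634 * 6 / 18125
= 45804 / 18125
= 2.527 MPa

2.527


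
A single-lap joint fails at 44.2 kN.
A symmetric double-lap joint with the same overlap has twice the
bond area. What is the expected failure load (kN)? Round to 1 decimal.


Double-lap load = 2 * 44.2 = 88.4 kN

88.4


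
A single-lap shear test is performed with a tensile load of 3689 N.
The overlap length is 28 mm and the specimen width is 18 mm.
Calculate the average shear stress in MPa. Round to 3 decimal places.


Shear stress = F / (overlap * width)
= 3689 / (28 * 18)
= 3689 / 504
= 7.319 MPa

7.319


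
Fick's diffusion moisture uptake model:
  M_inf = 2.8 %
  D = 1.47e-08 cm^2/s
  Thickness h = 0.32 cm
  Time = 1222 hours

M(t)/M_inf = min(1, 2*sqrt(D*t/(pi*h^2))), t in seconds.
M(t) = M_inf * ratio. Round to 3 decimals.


t_sec = 1222 * 3600 = 4399200
ratio = 2*sqrt(1.47e-08*4399200/(pi*0.32^2))
= min(1, 0.896707)
= 0.896707
M(t) = 2.8 * 0.896707 = 2.511 %

2.511


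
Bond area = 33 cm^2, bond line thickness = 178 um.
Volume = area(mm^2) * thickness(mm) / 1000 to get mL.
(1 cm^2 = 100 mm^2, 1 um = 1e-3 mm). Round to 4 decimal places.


area_mm2 = 33 * 100 = 3300
blt_mm = 178 * 1e-3 = 0.178
vol_mm3 = 3300 * 0.178 = 587.4
vol_mL = 587.4 / 1000 = 0.5874 mL

0.5874


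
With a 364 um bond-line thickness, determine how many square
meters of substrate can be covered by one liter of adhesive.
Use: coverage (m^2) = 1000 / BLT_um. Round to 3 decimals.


Coverage = 1000 / 364 = 2.747 m^2

2.747


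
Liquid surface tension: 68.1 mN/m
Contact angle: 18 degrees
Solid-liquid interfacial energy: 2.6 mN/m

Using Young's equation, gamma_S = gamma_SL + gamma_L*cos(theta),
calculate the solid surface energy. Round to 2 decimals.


gamma_S = 2.6 + 68.1 * cos(18)
= 67.37 mN/m

67.37


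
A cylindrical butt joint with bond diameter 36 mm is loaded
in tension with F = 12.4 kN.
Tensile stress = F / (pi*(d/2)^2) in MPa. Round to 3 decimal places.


Area = pi * (36/2)^2 = 1017.8760 mm^2
Stress = 12.4*1000 / 1017.8760
= 12.182 MPa

12.182


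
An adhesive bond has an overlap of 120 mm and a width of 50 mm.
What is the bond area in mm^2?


Bond area = overlap * width
= 120 * 50
= 6000 mm^2

6000


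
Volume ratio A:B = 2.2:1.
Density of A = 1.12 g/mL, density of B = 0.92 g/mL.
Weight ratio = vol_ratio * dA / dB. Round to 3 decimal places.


Wt ratio = 2.2 * 1.12 / 0.92
= 2.678

2.678


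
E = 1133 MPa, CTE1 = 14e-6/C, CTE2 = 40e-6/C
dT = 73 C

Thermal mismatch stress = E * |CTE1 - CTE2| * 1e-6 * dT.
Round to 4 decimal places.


= 1133 * 26e-6 * 73
= 2.1504 MPa

2.1504


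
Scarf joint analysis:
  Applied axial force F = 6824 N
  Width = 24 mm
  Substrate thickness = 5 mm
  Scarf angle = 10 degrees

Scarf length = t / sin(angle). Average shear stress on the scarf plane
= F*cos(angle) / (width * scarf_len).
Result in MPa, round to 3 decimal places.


Scarf length = 5 / sin(10 deg) = 28.7939 mm
cos(10 deg) = 0.984808
Shear = 6824 * 0.984808 / (24 * 28.7939)
= 9.725 MPa

9.725
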